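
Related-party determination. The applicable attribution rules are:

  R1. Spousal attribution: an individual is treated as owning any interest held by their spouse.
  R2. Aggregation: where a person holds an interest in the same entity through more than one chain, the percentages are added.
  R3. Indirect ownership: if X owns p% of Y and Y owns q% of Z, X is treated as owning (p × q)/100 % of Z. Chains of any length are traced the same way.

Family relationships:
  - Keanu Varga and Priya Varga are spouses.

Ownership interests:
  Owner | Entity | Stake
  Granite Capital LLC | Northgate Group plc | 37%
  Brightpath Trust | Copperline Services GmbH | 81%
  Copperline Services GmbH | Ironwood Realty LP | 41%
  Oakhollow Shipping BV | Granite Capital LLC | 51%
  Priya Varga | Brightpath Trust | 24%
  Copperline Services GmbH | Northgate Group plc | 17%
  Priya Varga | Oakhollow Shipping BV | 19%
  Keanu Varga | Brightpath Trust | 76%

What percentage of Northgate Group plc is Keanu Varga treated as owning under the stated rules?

By spousal attribution (R1), Keanu Varga is treated as also owning Priya Varga's interest in Brightpath Trust, giving 76% + 24% = 100%.
By spousal attribution (R1), Keanu Varga is treated as owning Priya Varga's 19% interest in Oakhollow Shipping BV.
Chain via Brightpath Trust → Copperline Services GmbH (R3): 100% × 81% × 17% = 13.77% of Northgate Group plc.
Chain via Oakhollow Shipping BV → Granite Capital LLC (R3): 19% × 51% × 37% = 3.5853% of Northgate Group plc.
Aggregating (R2): 13.77% + 3.5853% = 17.3553%.

17.3553%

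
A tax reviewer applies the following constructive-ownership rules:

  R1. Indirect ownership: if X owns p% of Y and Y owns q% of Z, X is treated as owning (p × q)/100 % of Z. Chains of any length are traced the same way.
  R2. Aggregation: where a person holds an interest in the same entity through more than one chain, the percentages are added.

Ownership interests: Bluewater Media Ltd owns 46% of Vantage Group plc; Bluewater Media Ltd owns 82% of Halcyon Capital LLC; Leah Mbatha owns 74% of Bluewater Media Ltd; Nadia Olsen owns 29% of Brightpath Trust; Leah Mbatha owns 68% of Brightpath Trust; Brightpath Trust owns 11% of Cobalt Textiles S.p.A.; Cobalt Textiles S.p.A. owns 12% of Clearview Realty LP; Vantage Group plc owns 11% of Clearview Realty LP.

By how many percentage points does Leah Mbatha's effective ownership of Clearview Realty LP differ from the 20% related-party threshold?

15.358

Chain via Brightpath Trust → Cobalt Textiles S.p.A. (R1): 68% × 11% × 12% = 0.8976% of Clearview Realty LP.
Chain via Bluewater Media Ltd → Vantage Group plc (R1): 74% × 46% × 11% = 3.7444% of Clearview Realty LP.
Aggregating (R2): 0.8976% + 3.7444% = 4.642%.
4.642% falls short of the 20% threshold by 15.358 percentage points.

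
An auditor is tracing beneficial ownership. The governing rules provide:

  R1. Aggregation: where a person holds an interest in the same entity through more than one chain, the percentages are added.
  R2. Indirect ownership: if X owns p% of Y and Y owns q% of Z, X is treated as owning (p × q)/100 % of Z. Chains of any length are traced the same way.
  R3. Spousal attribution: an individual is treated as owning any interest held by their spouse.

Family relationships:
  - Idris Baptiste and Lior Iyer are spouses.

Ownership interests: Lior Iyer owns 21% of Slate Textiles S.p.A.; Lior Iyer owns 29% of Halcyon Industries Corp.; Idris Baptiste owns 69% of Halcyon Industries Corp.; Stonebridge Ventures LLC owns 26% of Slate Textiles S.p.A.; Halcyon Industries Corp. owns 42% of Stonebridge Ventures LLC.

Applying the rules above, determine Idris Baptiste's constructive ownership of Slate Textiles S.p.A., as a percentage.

31.7016%

By spousal attribution (R3), Idris Baptiste is treated as also owning Lior Iyer's interest in Halcyon Industries Corp, giving 69% + 29% = 98%.
By spousal attribution (R3), Idris Baptiste is treated as owning Lior Iyer's 21% interest in Slate Textiles S.p.A.
Chain via Halcyon Industries Corp. → Stonebridge Ventures LLC (R2): 98% × 42% × 26% = 10.7016% of Slate Textiles S.p.A.
Direct interest in Slate Textiles S.p.A: 21%.
Aggregating (R1): 10.7016% + 21% = 31.7016%.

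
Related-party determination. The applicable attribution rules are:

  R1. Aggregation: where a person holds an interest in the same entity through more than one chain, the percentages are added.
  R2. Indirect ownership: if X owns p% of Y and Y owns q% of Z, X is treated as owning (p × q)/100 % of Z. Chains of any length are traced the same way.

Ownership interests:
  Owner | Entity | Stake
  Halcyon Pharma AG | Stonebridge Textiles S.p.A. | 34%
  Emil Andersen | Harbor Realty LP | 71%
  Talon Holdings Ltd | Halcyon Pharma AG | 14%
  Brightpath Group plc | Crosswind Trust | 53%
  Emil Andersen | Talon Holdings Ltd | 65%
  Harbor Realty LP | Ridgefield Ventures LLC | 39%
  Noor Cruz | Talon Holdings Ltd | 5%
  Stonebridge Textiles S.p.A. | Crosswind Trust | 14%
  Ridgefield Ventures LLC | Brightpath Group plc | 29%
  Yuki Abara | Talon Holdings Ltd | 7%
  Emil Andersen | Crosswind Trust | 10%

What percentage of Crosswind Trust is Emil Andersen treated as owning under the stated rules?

Chain via Harbor Realty LP → Ridgefield Ventures LLC → Brightpath Group plc (R2): 71% × 39% × 29% × 53% = 4.255953% of Crosswind Trust.
Chain via Talon Holdings Ltd → Halcyon Pharma AG → Stonebridge Textiles S.p.A. (R2): 65% × 14% × 34% × 14% = 0.43316% of Crosswind Trust.
Direct interest in Crosswind Trust: 10%.
Aggregating (R1): 4.255953% + 0.43316% + 10% = 14.689113%.

14.689113%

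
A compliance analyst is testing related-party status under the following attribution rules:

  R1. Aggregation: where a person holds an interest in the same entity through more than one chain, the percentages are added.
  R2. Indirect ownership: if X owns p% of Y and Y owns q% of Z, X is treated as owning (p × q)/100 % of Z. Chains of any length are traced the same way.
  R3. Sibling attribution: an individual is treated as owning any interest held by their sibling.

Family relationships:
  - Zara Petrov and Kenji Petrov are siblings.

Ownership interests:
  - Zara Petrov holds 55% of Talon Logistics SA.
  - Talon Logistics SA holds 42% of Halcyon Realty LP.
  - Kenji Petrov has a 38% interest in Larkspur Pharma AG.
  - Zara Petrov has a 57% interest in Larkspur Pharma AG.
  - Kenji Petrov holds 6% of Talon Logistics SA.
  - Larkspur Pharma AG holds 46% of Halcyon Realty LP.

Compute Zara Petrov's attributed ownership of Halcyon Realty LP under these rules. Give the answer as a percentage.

By sibling attribution (R3), Zara Petrov is treated as also owning Kenji Petrov's interest in Talon Logistics SA, giving 55% + 6% = 61%.
By sibling attribution (R3), Zara Petrov is treated as also owning Kenji Petrov's interest in Larkspur Pharma AG, giving 57% + 38% = 95%.
Chain via Talon Logistics SA (R2): 61% × 42% = 25.62% of Halcyon Realty LP.
Chain via Larkspur Pharma AG (R2): 95% × 46% = 43.7% of Halcyon Realty LP.
Aggregating (R1): 25.62% + 43.7% = 69.32%.

69.32%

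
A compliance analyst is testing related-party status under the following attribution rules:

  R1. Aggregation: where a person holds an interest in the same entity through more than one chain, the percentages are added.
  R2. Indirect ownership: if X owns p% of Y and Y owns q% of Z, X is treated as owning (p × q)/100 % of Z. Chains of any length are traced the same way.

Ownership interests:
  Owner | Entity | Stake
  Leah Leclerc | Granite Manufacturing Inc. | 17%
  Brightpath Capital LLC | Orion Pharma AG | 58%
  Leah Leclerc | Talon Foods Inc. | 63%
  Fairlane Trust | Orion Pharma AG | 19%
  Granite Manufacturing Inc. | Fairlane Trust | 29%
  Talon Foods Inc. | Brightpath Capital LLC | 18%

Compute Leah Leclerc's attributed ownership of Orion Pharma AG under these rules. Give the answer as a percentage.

Chain via Talon Foods Inc. → Brightpath Capital LLC (R2): 63% × 18% × 58% = 6.5772% of Orion Pharma AG.
Chain via Granite Manufacturing Inc. → Fairlane Trust (R2): 17% × 29% × 19% = 0.9367% of Orion Pharma AG.
Aggregating (R1): 6.5772% + 0.9367% = 7.5139%.

7.5139%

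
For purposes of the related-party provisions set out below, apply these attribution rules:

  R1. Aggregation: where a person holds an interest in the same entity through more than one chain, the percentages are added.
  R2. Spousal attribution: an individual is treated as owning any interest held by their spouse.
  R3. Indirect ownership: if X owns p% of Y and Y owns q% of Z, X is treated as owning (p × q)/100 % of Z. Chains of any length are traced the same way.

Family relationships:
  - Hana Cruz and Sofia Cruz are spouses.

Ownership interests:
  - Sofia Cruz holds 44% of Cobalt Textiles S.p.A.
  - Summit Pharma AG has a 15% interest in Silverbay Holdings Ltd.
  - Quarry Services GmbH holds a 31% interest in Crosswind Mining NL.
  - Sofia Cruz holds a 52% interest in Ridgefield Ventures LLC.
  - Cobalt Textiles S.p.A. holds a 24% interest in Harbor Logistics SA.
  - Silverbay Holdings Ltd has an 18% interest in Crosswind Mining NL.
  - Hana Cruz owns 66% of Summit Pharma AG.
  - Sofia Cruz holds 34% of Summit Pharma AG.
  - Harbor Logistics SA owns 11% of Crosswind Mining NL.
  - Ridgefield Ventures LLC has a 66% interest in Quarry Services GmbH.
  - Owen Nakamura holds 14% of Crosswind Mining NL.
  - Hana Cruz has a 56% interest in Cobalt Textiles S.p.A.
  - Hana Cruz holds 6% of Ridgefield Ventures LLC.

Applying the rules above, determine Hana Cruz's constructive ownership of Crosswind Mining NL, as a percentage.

17.2068%

By spousal attribution (R2), Hana Cruz is treated as also owning Sofia Cruz's interest in Ridgefield Ventures LLC, giving 6% + 52% = 58%.
By spousal attribution (R2), Hana Cruz is treated as also owning Sofia Cruz's interest in Summit Pharma AG, giving 66% + 34% = 100%.
By spousal attribution (R2), Hana Cruz is treated as also owning Sofia Cruz's interest in Cobalt Textiles S.p.A, giving 56% + 44% = 100%.
Chain via Ridgefield Ventures LLC → Quarry Services GmbH (R3): 58% × 66% × 31% = 11.8668% of Crosswind Mining NL.
Chain via Summit Pharma AG → Silverbay Holdings Ltd (R3): 100% × 15% × 18% = 2.7% of Crosswind Mining NL.
Chain via Cobalt Textiles S.p.A. → Harbor Logistics SA (R3): 100% × 24% × 11% = 2.64% of Crosswind Mining NL.
Aggregating (R1): 11.8668% + 2.7% + 2.64% = 17.2068%.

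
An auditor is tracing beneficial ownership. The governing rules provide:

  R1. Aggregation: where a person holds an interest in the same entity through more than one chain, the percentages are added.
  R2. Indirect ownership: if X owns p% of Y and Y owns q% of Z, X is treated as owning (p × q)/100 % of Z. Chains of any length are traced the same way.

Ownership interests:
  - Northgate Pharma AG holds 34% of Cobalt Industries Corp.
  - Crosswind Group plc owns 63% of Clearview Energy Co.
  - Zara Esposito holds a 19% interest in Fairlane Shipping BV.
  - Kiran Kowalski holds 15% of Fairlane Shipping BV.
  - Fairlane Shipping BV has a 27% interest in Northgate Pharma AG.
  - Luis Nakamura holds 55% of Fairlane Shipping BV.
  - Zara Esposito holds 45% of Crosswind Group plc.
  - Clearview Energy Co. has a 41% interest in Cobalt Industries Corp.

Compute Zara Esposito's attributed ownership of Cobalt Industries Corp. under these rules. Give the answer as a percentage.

13.3677%

Chain via Fairlane Shipping BV → Northgate Pharma AG (R2): 19% × 27% × 34% = 1.7442% of Cobalt Industries Corp.
Chain via Crosswind Group plc → Clearview Energy Co. (R2): 45% × 63% × 41% = 11.6235% of Cobalt Industries Corp.
Aggregating (R1): 1.7442% + 11.6235% = 13.3677%.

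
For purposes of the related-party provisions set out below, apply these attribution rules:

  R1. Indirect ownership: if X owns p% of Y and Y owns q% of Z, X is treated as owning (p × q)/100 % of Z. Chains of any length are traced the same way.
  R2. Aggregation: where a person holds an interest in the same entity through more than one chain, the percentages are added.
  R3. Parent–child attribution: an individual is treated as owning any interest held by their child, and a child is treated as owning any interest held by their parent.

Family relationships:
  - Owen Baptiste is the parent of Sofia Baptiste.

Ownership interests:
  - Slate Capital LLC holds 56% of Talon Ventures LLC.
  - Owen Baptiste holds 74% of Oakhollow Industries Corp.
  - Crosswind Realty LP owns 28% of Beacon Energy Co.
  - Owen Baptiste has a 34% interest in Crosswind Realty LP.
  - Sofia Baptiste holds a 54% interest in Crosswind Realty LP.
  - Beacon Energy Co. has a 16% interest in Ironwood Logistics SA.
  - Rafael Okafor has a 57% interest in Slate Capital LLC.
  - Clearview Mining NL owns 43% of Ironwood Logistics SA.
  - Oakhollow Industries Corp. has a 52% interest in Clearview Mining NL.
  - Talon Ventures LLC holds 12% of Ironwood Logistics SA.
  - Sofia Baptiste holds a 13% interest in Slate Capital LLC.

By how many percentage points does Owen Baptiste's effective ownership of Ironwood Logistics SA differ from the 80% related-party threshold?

58.6376

By parent–child attribution (R3), Owen Baptiste is treated as also owning Sofia Baptiste's interest in Crosswind Realty LP, giving 34% + 54% = 88%.
By parent–child attribution (R3), Owen Baptiste is treated as owning Sofia Baptiste's 13% interest in Slate Capital LLC.
Chain via Crosswind Realty LP → Beacon Energy Co. (R1): 88% × 28% × 16% = 3.9424% of Ironwood Logistics SA.
Chain via Oakhollow Industries Corp. → Clearview Mining NL (R1): 74% × 52% × 43% = 16.5464% of Ironwood Logistics SA.
Chain via Slate Capital LLC → Talon Ventures LLC (R1): 13% × 56% × 12% = 0.8736% of Ironwood Logistics SA.
Aggregating (R2): 3.9424% + 16.5464% + 0.8736% = 21.3624%.
21.3624% falls short of the 80% threshold by 58.6376 percentage points.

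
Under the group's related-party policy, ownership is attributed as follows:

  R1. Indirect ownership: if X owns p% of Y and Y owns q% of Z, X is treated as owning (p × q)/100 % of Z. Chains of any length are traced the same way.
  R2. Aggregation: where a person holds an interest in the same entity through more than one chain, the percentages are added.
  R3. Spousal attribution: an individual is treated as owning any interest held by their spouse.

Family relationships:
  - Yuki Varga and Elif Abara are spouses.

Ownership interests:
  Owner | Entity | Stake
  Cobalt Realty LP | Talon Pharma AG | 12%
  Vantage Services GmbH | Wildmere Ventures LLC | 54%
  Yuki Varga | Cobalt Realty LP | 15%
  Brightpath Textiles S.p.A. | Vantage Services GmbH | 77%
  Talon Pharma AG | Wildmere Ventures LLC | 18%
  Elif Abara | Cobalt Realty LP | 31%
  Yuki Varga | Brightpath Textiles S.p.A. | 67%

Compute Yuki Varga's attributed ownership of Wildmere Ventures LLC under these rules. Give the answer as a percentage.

28.8522%

By spousal attribution (R3), Yuki Varga is treated as also owning Elif Abara's interest in Cobalt Realty LP, giving 15% + 31% = 46%.
Chain via Brightpath Textiles S.p.A. → Vantage Services GmbH (R1): 67% × 77% × 54% = 27.8586% of Wildmere Ventures LLC.
Chain via Cobalt Realty LP → Talon Pharma AG (R1): 46% × 12% × 18% = 0.9936% of Wildmere Ventures LLC.
Aggregating (R2): 27.8586% + 0.9936% = 28.8522%.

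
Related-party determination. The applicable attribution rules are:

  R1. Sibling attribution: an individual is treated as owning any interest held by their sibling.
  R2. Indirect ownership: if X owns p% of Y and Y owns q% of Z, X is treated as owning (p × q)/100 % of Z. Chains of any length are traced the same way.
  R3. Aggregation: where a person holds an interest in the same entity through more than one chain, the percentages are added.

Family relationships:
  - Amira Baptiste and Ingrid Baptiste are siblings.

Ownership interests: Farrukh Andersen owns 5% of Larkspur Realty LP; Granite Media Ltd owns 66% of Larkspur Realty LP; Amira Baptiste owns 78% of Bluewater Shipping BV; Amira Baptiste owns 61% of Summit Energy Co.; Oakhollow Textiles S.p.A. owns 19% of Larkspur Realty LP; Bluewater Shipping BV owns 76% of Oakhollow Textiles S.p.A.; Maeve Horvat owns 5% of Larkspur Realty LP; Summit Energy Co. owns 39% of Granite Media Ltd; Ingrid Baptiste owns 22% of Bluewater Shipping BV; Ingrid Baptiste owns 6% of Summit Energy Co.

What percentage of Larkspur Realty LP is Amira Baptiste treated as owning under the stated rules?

By sibling attribution (R1), Amira Baptiste is treated as also owning Ingrid Baptiste's interest in Summit Energy Co, giving 61% + 6% = 67%.
By sibling attribution (R1), Amira Baptiste is treated as also owning Ingrid Baptiste's interest in Bluewater Shipping BV, giving 78% + 22% = 100%.
Chain via Summit Energy Co. → Granite Media Ltd (R2): 67% × 39% × 66% = 17.2458% of Larkspur Realty LP.
Chain via Bluewater Shipping BV → Oakhollow Textiles S.p.A. (R2): 100% × 76% × 19% = 14.44% of Larkspur Realty LP.
Aggregating (R3): 17.2458% + 14.44% = 31.6858%.

31.6858%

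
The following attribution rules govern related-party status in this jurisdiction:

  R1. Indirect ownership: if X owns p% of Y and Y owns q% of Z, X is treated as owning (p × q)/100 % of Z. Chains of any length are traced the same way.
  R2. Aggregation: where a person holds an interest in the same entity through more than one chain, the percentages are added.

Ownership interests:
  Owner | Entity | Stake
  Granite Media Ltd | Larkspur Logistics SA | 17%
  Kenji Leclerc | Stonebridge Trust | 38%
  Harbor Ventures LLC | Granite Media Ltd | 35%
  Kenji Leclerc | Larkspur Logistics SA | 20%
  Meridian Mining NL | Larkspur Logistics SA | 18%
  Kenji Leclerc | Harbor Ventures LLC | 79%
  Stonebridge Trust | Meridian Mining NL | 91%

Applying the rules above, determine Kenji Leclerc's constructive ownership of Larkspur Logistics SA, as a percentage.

30.9249%

Chain via Harbor Ventures LLC → Granite Media Ltd (R1): 79% × 35% × 17% = 4.7005% of Larkspur Logistics SA.
Chain via Stonebridge Trust → Meridian Mining NL (R1): 38% × 91% × 18% = 6.2244% of Larkspur Logistics SA.
Direct interest in Larkspur Logistics SA: 20%.
Aggregating (R2): 4.7005% + 6.2244% + 20% = 30.9249%.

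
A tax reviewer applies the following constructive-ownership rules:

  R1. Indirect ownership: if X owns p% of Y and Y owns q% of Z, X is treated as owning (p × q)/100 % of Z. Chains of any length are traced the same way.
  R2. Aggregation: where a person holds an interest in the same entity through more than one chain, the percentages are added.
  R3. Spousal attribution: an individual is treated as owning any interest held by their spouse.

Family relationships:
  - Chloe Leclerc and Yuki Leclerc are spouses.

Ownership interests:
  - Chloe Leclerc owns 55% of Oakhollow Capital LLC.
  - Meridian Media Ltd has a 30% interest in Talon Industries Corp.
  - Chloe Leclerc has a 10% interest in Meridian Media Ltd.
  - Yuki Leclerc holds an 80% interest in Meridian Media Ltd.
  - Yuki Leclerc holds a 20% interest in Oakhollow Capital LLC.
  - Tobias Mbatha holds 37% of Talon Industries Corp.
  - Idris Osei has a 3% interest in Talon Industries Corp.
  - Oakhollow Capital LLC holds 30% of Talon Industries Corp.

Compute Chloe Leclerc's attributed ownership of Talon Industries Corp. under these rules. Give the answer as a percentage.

49.5%

By spousal attribution (R3), Chloe Leclerc is treated as also owning Yuki Leclerc's interest in Meridian Media Ltd, giving 10% + 80% = 90%.
By spousal attribution (R3), Chloe Leclerc is treated as also owning Yuki Leclerc's interest in Oakhollow Capital LLC, giving 55% + 20% = 75%.
Chain via Meridian Media Ltd (R1): 90% × 30% = 27% of Talon Industries Corp.
Chain via Oakhollow Capital LLC (R1): 75% × 30% = 22.5% of Talon Industries Corp.
Aggregating (R2): 27% + 22.5% = 49.5%.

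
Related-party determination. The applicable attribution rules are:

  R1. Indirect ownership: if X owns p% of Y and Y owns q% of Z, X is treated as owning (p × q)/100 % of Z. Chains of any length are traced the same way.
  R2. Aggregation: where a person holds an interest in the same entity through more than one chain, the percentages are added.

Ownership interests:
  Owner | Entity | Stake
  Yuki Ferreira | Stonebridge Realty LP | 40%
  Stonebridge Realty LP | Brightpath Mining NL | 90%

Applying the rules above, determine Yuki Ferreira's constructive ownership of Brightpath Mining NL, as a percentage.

Chain via Stonebridge Realty LP (R1): 40% × 90% = 36% of Brightpath Mining NL.

36%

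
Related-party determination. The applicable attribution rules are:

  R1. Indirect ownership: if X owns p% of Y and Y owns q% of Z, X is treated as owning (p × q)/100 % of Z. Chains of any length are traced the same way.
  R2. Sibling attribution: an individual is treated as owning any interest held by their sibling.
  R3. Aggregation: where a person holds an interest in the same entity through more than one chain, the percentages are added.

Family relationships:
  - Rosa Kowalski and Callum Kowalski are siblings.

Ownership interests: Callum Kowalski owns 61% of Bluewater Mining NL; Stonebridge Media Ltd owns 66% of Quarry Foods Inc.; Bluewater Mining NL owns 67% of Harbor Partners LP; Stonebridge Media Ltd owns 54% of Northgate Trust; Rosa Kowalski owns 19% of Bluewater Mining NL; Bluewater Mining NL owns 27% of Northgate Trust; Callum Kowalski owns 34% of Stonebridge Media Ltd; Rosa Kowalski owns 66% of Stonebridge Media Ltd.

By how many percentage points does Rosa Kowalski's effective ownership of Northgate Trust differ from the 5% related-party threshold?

By sibling attribution (R2), Rosa Kowalski is treated as also owning Callum Kowalski's interest in Stonebridge Media Ltd, giving 66% + 34% = 100%.
By sibling attribution (R2), Rosa Kowalski is treated as also owning Callum Kowalski's interest in Bluewater Mining NL, giving 19% + 61% = 80%.
Chain via Stonebridge Media Ltd (R1): 100% × 54% = 54% of Northgate Trust.
Chain via Bluewater Mining NL (R1): 80% × 27% = 21.6% of Northgate Trust.
Aggregating (R3): 54% + 21.6% = 75.6%.
75.6% exceeds the 5% threshold by 70.6 percentage points.

70.6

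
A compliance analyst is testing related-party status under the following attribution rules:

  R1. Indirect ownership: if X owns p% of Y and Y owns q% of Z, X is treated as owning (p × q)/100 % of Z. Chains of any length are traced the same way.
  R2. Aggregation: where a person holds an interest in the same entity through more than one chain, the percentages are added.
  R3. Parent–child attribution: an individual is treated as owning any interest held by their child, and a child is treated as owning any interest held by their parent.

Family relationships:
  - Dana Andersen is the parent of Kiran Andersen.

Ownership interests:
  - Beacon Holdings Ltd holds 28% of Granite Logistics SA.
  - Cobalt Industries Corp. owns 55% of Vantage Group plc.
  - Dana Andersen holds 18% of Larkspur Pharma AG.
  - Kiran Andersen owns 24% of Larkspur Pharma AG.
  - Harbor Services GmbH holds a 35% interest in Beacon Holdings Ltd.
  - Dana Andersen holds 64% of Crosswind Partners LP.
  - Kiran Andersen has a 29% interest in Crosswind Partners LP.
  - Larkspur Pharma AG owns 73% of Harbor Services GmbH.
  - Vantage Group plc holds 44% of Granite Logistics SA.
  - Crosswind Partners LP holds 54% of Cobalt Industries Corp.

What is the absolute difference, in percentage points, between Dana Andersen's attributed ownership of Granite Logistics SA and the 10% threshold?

5.15792

By parent–child attribution (R3), Dana Andersen is treated as also owning Kiran Andersen's interest in Larkspur Pharma AG, giving 18% + 24% = 42%.
By parent–child attribution (R3), Dana Andersen is treated as also owning Kiran Andersen's interest in Crosswind Partners LP, giving 64% + 29% = 93%.
Chain via Larkspur Pharma AG → Harbor Services GmbH → Beacon Holdings Ltd (R1): 42% × 73% × 35% × 28% = 3.00468% of Granite Logistics SA.
Chain via Crosswind Partners LP → Cobalt Industries Corp. → Vantage Group plc (R1): 93% × 54% × 55% × 44% = 12.15324% of Granite Logistics SA.
Aggregating (R2): 3.00468% + 12.15324% = 15.15792%.
15.15792% exceeds the 10% threshold by 5.15792 percentage points.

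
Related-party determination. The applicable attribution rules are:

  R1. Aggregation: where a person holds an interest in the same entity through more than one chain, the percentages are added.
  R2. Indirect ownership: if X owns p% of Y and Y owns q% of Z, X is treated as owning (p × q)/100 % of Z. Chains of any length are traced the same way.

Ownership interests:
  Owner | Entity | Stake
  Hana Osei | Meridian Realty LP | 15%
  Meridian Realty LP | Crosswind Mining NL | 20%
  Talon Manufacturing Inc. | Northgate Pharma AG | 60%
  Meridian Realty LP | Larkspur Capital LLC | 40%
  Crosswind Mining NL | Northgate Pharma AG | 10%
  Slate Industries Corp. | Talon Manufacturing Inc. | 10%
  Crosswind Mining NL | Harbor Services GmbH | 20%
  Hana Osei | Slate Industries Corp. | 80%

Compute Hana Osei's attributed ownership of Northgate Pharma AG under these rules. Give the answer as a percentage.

5.1%

Chain via Slate Industries Corp. → Talon Manufacturing Inc. (R2): 80% × 10% × 60% = 4.8% of Northgate Pharma AG.
Chain via Meridian Realty LP → Crosswind Mining NL (R2): 15% × 20% × 10% = 0.3% of Northgate Pharma AG.
Aggregating (R1): 4.8% + 0.3% = 5.1%.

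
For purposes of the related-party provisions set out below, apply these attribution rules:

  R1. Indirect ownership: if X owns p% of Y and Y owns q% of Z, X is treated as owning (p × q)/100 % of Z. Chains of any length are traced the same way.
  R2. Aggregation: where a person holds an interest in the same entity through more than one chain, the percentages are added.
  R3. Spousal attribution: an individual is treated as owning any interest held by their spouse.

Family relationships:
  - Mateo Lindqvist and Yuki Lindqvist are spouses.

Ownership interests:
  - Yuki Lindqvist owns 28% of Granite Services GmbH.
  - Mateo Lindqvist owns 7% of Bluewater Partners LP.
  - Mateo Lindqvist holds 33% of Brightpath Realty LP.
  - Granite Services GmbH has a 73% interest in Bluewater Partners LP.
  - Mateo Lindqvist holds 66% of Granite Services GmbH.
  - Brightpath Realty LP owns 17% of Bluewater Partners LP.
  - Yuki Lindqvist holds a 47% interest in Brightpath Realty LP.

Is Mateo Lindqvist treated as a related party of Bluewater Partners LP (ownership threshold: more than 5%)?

By spousal attribution (R3), Mateo Lindqvist is treated as also owning Yuki Lindqvist's interest in Brightpath Realty LP, giving 33% + 47% = 80%.
By spousal attribution (R3), Mateo Lindqvist is treated as also owning Yuki Lindqvist's interest in Granite Services GmbH, giving 66% + 28% = 94%.
Chain via Brightpath Realty LP (R1): 80% × 17% = 13.6% of Bluewater Partners LP.
Chain via Granite Services GmbH (R1): 94% × 73% = 68.62% of Bluewater Partners LP.
Direct interest in Bluewater Partners LP: 7%.
Aggregating (R2): 13.6% + 68.62% + 7% = 89.22%.
89.22% exceeds the 5% threshold, so Mateo is a related party to Bluewater Partners LP.

Yes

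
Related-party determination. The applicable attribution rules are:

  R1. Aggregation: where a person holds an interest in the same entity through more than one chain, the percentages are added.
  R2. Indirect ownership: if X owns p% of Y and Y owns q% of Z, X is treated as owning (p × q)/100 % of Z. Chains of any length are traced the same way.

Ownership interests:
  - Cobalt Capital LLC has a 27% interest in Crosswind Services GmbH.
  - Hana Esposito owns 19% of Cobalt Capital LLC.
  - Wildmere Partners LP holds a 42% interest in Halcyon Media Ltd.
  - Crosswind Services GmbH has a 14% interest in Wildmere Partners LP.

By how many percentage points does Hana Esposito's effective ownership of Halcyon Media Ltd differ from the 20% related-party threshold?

19.698356

Chain via Cobalt Capital LLC → Crosswind Services GmbH → Wildmere Partners LP (R2): 19% × 27% × 14% × 42% = 0.301644% of Halcyon Media Ltd.
0.301644% falls short of the 20% threshold by 19.698356 percentage points.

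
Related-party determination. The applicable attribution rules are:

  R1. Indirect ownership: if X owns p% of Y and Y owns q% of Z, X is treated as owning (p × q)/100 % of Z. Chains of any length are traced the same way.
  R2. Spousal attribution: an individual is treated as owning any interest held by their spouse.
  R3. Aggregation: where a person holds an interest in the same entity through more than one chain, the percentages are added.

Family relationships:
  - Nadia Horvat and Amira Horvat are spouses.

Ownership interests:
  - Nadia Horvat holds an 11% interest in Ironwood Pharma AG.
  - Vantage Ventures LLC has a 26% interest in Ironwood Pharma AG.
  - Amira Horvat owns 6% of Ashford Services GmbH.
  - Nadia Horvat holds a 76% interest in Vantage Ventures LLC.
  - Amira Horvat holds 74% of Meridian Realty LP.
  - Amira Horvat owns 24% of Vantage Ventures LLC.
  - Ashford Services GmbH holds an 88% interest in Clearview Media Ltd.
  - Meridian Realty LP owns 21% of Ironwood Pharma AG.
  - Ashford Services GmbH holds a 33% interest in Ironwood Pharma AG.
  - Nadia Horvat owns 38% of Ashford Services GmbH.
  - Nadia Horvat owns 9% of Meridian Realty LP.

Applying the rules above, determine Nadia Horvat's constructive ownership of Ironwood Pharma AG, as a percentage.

68.95%

By spousal attribution (R2), Nadia Horvat is treated as also owning Amira Horvat's interest in Vantage Ventures LLC, giving 76% + 24% = 100%.
By spousal attribution (R2), Nadia Horvat is treated as also owning Amira Horvat's interest in Meridian Realty LP, giving 9% + 74% = 83%.
By spousal attribution (R2), Nadia Horvat is treated as also owning Amira Horvat's interest in Ashford Services GmbH, giving 38% + 6% = 44%.
Chain via Vantage Ventures LLC (R1): 100% × 26% = 26% of Ironwood Pharma AG.
Chain via Meridian Realty LP (R1): 83% × 21% = 17.43% of Ironwood Pharma AG.
Chain via Ashford Services GmbH (R1): 44% × 33% = 14.52% of Ironwood Pharma AG.
Direct interest in Ironwood Pharma AG: 11%.
Aggregating (R3): 26% + 17.43% + 14.52% + 11% = 68.95%.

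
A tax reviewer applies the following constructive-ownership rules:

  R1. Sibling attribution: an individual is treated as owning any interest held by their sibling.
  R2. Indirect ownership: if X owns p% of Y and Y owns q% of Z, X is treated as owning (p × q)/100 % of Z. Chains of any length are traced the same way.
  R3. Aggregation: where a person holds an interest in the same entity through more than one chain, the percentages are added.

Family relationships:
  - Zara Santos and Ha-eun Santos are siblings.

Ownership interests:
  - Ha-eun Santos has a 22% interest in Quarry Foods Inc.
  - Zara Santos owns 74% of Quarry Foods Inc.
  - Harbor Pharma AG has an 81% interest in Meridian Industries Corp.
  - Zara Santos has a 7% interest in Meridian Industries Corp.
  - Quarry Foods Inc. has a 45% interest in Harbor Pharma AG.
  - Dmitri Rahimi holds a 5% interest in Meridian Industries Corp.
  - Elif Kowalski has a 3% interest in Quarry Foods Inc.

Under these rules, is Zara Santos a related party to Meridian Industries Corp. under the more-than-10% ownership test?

Yes

By sibling attribution (R1), Zara Santos is treated as also owning Ha-eun Santos's interest in Quarry Foods Inc, giving 74% + 22% = 96%.
Chain via Quarry Foods Inc. → Harbor Pharma AG (R2): 96% × 45% × 81% = 34.992% of Meridian Industries Corp.
Direct interest in Meridian Industries Corp: 7%.
Aggregating (R3): 34.992% + 7% = 41.992%.
41.992% exceeds the 10% threshold, so Zara is a related party to Meridian Industries Corp.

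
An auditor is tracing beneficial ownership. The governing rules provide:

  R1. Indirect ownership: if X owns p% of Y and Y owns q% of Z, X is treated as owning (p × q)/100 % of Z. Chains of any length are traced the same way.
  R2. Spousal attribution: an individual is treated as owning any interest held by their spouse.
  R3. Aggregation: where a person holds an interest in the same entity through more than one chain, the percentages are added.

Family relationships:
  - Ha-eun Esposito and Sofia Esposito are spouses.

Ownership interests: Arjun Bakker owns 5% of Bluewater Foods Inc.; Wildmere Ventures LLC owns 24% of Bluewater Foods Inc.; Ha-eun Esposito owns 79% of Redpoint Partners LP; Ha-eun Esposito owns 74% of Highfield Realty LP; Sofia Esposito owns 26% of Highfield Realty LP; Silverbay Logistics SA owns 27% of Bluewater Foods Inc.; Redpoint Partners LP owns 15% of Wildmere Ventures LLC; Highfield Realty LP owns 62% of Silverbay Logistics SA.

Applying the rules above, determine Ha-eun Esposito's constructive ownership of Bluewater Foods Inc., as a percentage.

19.584%

By spousal attribution (R2), Ha-eun Esposito is treated as also owning Sofia Esposito's interest in Highfield Realty LP, giving 74% + 26% = 100%.
Chain via Redpoint Partners LP → Wildmere Ventures LLC (R1): 79% × 15% × 24% = 2.844% of Bluewater Foods Inc.
Chain via Highfield Realty LP → Silverbay Logistics SA (R1): 100% × 62% × 27% = 16.74% of Bluewater Foods Inc.
Aggregating (R3): 2.844% + 16.74% = 19.584%.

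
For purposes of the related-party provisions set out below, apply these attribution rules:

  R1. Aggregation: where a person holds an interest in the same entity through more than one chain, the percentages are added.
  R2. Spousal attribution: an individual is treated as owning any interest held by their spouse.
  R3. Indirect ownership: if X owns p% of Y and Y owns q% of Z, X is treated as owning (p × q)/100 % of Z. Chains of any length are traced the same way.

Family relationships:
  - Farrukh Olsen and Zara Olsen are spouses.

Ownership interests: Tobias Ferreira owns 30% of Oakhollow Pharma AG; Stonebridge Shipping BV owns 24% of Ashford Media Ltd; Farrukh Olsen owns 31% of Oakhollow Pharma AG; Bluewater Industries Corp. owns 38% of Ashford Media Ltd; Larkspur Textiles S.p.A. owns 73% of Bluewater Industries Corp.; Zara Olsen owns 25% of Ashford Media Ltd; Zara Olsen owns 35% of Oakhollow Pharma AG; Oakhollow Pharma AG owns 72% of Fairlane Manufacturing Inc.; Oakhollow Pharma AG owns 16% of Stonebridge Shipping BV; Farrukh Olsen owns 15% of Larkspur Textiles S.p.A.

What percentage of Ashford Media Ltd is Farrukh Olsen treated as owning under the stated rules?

31.6954%

By spousal attribution (R2), Farrukh Olsen is treated as also owning Zara Olsen's interest in Oakhollow Pharma AG, giving 31% + 35% = 66%.
By spousal attribution (R2), Farrukh Olsen is treated as owning Zara Olsen's 25% interest in Ashford Media Ltd.
Chain via Oakhollow Pharma AG → Stonebridge Shipping BV (R3): 66% × 16% × 24% = 2.5344% of Ashford Media Ltd.
Chain via Larkspur Textiles S.p.A. → Bluewater Industries Corp. (R3): 15% × 73% × 38% = 4.161% of Ashford Media Ltd.
Direct interest in Ashford Media Ltd: 25%.
Aggregating (R1): 2.5344% + 4.161% + 25% = 31.6954%.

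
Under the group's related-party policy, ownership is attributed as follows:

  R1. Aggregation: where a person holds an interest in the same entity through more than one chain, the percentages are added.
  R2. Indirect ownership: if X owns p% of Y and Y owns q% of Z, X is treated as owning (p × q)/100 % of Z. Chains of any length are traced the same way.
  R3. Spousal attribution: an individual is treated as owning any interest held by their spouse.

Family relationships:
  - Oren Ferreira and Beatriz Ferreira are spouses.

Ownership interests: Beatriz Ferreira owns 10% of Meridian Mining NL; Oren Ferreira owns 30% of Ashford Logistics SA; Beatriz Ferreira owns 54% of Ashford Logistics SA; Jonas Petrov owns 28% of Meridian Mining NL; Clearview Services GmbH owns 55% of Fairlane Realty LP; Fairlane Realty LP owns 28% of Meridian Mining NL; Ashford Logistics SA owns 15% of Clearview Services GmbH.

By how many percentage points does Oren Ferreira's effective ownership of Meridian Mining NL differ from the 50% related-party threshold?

38.0596

By spousal attribution (R3), Oren Ferreira is treated as also owning Beatriz Ferreira's interest in Ashford Logistics SA, giving 30% + 54% = 84%.
By spousal attribution (R3), Oren Ferreira is treated as owning Beatriz Ferreira's 10% interest in Meridian Mining NL.
Chain via Ashford Logistics SA → Clearview Services GmbH → Fairlane Realty LP (R2): 84% × 15% × 55% × 28% = 1.9404% of Meridian Mining NL.
Direct interest in Meridian Mining NL: 10%.
Aggregating (R1): 1.9404% + 10% = 11.9404%.
11.9404% falls short of the 50% threshold by 38.0596 percentage points.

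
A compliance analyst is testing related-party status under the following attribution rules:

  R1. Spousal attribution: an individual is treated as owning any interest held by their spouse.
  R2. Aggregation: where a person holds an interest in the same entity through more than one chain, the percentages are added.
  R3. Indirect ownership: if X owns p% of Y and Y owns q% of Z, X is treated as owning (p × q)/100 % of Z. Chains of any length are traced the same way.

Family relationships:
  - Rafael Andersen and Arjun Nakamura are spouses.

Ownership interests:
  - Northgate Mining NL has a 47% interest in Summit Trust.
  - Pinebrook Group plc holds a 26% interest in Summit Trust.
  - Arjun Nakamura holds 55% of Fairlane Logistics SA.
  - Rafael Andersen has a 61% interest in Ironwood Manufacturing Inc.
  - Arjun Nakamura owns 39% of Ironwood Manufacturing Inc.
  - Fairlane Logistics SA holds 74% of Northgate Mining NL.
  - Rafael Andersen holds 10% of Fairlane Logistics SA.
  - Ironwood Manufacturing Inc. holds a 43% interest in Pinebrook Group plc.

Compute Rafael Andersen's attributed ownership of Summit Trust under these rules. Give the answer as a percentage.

33.787%

By spousal attribution (R1), Rafael Andersen is treated as also owning Arjun Nakamura's interest in Ironwood Manufacturing Inc, giving 61% + 39% = 100%.
By spousal attribution (R1), Rafael Andersen is treated as also owning Arjun Nakamura's interest in Fairlane Logistics SA, giving 10% + 55% = 65%.
Chain via Ironwood Manufacturing Inc. → Pinebrook Group plc (R3): 100% × 43% × 26% = 11.18% of Summit Trust.
Chain via Fairlane Logistics SA → Northgate Mining NL (R3): 65% × 74% × 47% = 22.607% of Summit Trust.
Aggregating (R2): 11.18% + 22.607% = 33.787%.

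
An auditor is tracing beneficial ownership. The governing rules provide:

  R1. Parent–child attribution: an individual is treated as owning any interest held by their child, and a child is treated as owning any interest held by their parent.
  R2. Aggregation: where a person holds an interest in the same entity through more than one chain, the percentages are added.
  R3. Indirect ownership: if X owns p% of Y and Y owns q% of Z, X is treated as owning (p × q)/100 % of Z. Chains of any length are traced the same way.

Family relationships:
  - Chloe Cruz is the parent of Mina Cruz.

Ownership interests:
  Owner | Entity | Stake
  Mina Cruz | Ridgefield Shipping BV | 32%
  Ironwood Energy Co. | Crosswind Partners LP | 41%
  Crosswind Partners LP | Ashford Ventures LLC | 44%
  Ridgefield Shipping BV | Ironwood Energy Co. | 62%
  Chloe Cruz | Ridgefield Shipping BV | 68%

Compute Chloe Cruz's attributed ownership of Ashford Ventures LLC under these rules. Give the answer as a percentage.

11.1848%

By parent–child attribution (R1), Chloe Cruz is treated as also owning Mina Cruz's interest in Ridgefield Shipping BV, giving 68% + 32% = 100%.
Chain via Ridgefield Shipping BV → Ironwood Energy Co. → Crosswind Partners LP (R3): 100% × 62% × 41% × 44% = 11.1848% of Ashford Ventures LLC.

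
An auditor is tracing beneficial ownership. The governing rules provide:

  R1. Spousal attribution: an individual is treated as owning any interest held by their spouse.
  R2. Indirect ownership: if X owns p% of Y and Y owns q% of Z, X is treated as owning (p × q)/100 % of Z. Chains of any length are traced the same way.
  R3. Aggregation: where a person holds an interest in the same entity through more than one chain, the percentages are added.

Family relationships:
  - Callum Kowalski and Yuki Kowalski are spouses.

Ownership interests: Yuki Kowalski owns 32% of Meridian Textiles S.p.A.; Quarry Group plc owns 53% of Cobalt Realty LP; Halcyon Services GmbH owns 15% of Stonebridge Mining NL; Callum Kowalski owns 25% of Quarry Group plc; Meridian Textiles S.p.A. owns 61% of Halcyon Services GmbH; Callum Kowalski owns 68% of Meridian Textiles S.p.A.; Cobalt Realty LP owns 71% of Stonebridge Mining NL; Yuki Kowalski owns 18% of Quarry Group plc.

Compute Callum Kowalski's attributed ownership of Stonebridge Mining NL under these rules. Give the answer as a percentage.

25.3309%

By spousal attribution (R1), Callum Kowalski is treated as also owning Yuki Kowalski's interest in Quarry Group plc, giving 25% + 18% = 43%.
By spousal attribution (R1), Callum Kowalski is treated as also owning Yuki Kowalski's interest in Meridian Textiles S.p.A, giving 68% + 32% = 100%.
Chain via Quarry Group plc → Cobalt Realty LP (R2): 43% × 53% × 71% = 16.1809% of Stonebridge Mining NL.
Chain via Meridian Textiles S.p.A. → Halcyon Services GmbH (R2): 100% × 61% × 15% = 9.15% of Stonebridge Mining NL.
Aggregating (R3): 16.1809% + 9.15% = 25.3309%.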